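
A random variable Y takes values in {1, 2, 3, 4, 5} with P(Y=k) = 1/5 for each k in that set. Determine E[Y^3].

45

E[Y^3] = Σ y^3·P(Y=y)
 = 1·1/5 + 8·1/5 + 27·1/5 + 64·1/5 + 125·1/5
 = 1/5 + 8/5 + 27/5 + 64/5 + 25
 = 45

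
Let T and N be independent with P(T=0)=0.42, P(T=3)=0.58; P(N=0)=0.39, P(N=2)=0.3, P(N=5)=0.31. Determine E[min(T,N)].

0.8874

E[min(T,N)] = Σ_t Σ_n min(t,n) · P(T=t)P(N=n)
 = 0·0.1638 + 0·0.126 + 0·0.1302 + 0·0.2262 + 2·0.174 + 3·0.1798
 = 0 + 0 + 0 + 0 + 0.348 + 0.5394
 = 0.8874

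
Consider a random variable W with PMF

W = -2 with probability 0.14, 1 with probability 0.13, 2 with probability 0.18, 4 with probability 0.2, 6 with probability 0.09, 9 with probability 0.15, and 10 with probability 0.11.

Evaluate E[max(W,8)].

E[max(W,8)] = Σ max(w,8)·P(W=w)
 = 8·0.14 + 8·0.13 + 8·0.18 + 8·0.2 + 8·0.09 + 9·0.15 + 10·0.11
 = 1.12 + 1.04 + 1.44 + 1.6 + 0.72 + 1.35 + 1.1
 = 8.37

8.37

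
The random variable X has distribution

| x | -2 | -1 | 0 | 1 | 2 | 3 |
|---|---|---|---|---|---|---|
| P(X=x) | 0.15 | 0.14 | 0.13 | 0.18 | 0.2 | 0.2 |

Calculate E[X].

0.74

E[X] = Σ x·P(X=x)
 = (-2)·0.15 + (-1)·0.14 + 0·0.13 + 1·0.18 + 2·0.2 + 3·0.2
 = (-0.3) + (-0.14) + 0 + 0.18 + 0.4 + 0.6
 = 0.74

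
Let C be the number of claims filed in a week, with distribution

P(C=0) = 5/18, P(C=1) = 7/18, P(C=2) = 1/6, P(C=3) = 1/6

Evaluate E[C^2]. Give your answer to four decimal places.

E[C^2] = Σ c^2·P(C=c)
 = 0·5/18 + 1·7/18 + 4·1/6 + 9·1/6
 = 0 + 7/18 + 2/3 + 3/2
 = 23/9

2.5556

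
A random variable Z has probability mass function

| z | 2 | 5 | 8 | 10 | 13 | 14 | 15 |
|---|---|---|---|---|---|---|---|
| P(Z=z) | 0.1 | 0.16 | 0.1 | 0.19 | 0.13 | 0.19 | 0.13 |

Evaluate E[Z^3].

E[Z^3] = Σ z^3·P(Z=z)
 = 8·0.1 + 125·0.16 + 512·0.1 + 1000·0.19 + 2197·0.13 + 2744·0.19 + 3375·0.13
 = 0.8 + 20 + 51.2 + 190 + 285.61 + 521.36 + 438.75
 = 1507.72

1507.72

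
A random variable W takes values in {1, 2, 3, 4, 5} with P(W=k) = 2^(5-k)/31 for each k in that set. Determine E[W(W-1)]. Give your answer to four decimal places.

E[W(W-1)] = Σ w(w-1)·P(W=w)
 = 0·16/31 + 2·8/31 + 6·4/31 + 12·2/31 + 20·1/31
 = 0 + 16/31 + 24/31 + 24/31 + 20/31
 = 84/31

2.7097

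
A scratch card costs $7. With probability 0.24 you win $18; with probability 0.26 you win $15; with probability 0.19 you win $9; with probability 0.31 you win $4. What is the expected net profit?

4.17

E[payout] = 18·0.24 + 15·0.26 + 9·0.19 + 4·0.31
 = 4.32 + 3.9 + 1.71 + 1.24
 = 11.17
Net = 11.17 - 7 = 4.17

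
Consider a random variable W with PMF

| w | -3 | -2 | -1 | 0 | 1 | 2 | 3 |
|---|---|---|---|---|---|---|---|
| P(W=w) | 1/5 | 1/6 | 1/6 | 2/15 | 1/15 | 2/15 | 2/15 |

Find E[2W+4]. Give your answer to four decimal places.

3.2667

E[2W+4] = Σ (2w+4)·P(W=w)
 = (-2)·1/5 + 0·1/6 + 2·1/6 + 4·2/15 + 6·1/15 + 8·2/15 + 10·2/15
 = (-2/5) + 0 + 1/3 + 8/15 + 2/5 + 16/15 + 4/3
 = 49/15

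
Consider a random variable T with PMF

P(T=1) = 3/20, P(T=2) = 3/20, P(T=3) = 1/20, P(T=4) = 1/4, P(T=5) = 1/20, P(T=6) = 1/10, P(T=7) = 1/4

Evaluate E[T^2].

E[T^2] = Σ t^2·P(T=t)
 = 1·3/20 + 4·3/20 + 9·1/20 + 16·1/4 + 25·1/20 + 36·1/10 + 49·1/4
 = 3/20 + 3/5 + 9/20 + 4 + 5/4 + 18/5 + 49/4
 = 223/10

22.3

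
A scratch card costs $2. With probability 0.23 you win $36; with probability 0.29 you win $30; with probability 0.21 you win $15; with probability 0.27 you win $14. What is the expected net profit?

E[payout] = 36·0.23 + 30·0.29 + 15·0.21 + 14·0.27
 = 8.28 + 8.7 + 3.15 + 3.78
 = 23.91
Net = 23.91 - 2 = 21.91

21.91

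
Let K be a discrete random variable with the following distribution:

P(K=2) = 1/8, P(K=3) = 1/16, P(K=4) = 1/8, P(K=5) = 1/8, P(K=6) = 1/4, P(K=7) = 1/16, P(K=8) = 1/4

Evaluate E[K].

5.5

E[K] = Σ k·P(K=k)
 = 2·1/8 + 3·1/16 + 4·1/8 + 5·1/8 + 6·1/4 + 7·1/16 + 8·1/4
 = 1/4 + 3/16 + 1/2 + 5/8 + 3/2 + 7/16 + 2
 = 11/2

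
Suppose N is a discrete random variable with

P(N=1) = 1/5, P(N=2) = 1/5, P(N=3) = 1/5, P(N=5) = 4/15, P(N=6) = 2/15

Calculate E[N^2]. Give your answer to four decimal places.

14.2667

E[N^2] = Σ n^2·P(N=n)
 = 1·1/5 + 4·1/5 + 9·1/5 + 25·4/15 + 36·2/15
 = 1/5 + 4/5 + 9/5 + 20/3 + 24/5
 = 214/15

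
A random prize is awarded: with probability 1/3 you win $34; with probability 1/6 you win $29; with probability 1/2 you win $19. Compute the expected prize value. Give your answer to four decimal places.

E[payout] = 34·1/3 + 29·1/6 + 19·1/2
 = 34/3 + 29/6 + 19/2
 = 77/3

25.6667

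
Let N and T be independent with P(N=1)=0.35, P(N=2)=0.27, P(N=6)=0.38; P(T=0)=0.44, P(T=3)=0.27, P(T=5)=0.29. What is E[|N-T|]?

2.7156

E[|N-T|] = Σ_n Σ_t |n-t| · P(N=n)P(T=t)
 = 1·0.154 + 2·0.0945 + 4·0.1015 + 2·0.1188 + 1·0.0729 + 3·0.0783 + 6·0.1672 + 3·0.1026 + 1·0.1102
 = 0.154 + 0.189 + 0.406 + 0.2376 + 0.0729 + 0.2349 + 1.0032 + 0.3078 + 0.1102
 = 2.7156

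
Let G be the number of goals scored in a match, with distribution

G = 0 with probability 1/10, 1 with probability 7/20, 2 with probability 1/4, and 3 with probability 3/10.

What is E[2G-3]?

E[2G-3] = Σ (2g-3)·P(G=g)
 = (-3)·1/10 + (-1)·7/20 + 1·1/4 + 3·3/10
 = (-3/10) + (-7/20) + 1/4 + 9/10
 = 1/2

0.5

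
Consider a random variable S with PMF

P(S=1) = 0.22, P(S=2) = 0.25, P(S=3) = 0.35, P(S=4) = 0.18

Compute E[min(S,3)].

E[min(S,3)] = Σ min(s,3)·P(S=s)
 = 1·0.22 + 2·0.25 + 3·0.35 + 3·0.18
 = 0.22 + 0.5 + 1.05 + 0.54
 = 2.31

2.31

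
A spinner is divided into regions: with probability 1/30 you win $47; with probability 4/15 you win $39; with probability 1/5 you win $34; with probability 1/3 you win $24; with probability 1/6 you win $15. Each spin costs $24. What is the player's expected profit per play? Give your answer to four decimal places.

5.2667

E[payout] = 47·1/30 + 39·4/15 + 34·1/5 + 24·1/3 + 15·1/6
 = 47/30 + 52/5 + 34/5 + 8 + 5/2
 = 439/15
Net = 439/15 - 24 = 79/15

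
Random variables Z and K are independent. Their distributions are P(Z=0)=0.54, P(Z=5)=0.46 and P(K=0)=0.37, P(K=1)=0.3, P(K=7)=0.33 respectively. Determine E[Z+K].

E[Z+K] = Σ_z Σ_k (z+k) · P(Z=z)P(K=k)
 = 0·0.1998 + 1·0.162 + 7·0.1782 + 5·0.1702 + 6·0.138 + 12·0.1518
 = 0 + 0.162 + 1.2474 + 0.851 + 0.828 + 1.8216
 = 4.91

4.91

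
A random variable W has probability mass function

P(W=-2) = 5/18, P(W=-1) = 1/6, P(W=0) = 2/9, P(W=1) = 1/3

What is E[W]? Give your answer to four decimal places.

-0.3889

E[W] = Σ w·P(W=w)
 = (-2)·5/18 + (-1)·1/6 + 0·2/9 + 1·1/3
 = (-5/9) + (-1/6) + 0 + 1/3
 = -7/18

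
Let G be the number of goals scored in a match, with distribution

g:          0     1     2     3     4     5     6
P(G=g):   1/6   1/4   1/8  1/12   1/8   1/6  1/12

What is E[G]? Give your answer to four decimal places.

2.5833

E[G] = Σ g·P(G=g)
 = 0·1/6 + 1·1/4 + 2·1/8 + 3·1/12 + 4·1/8 + 5·1/6 + 6·1/12
 = 0 + 1/4 + 1/4 + 1/4 + 1/2 + 5/6 + 1/2
 = 31/12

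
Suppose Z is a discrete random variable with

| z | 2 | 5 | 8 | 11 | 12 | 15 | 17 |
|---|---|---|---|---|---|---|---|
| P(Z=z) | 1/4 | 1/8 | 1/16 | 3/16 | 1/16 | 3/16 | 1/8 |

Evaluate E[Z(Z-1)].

108.75

E[Z(Z-1)] = Σ z(z-1)·P(Z=z)
 = 2·1/4 + 20·1/8 + 56·1/16 + 110·3/16 + 132·1/16 + 210·3/16 + 272·1/8
 = 1/2 + 5/2 + 7/2 + 165/8 + 33/4 + 315/8 + 34
 = 435/4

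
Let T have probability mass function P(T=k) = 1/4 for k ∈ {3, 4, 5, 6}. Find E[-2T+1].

-8

E[-2T+1] = Σ (-2t+1)·P(T=t)
 = (-5)·1/4 + (-7)·1/4 + (-9)·1/4 + (-11)·1/4
 = (-5/4) + (-7/4) + (-9/4) + (-11/4)
 = -8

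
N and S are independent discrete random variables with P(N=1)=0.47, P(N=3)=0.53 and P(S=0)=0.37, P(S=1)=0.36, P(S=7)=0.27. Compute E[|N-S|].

2.4776

E[|N-S|] = Σ_n Σ_s |n-s| · P(N=n)P(S=s)
 = 1·0.1739 + 0·0.1692 + 6·0.1269 + 3·0.1961 + 2·0.1908 + 4·0.1431
 = 0.1739 + 0 + 0.7614 + 0.5883 + 0.3816 + 0.5724
 = 2.4776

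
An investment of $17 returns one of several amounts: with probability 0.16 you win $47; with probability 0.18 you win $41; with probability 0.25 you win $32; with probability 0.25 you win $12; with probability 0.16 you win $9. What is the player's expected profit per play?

10.34

E[payout] = 47·0.16 + 41·0.18 + 32·0.25 + 12·0.25 + 9·0.16
 = 7.52 + 7.38 + 8 + 3 + 1.44
 = 27.34
Net = 27.34 - 17 = 10.34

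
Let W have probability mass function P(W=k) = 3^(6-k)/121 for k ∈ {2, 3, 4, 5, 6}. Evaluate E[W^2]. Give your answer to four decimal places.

6.7934

E[W^2] = Σ w^2·P(W=w)
 = 4·81/121 + 9·27/121 + 16·9/121 + 25·3/121 + 36·1/121
 = 324/121 + 243/121 + 144/121 + 75/121 + 36/121
 = 822/121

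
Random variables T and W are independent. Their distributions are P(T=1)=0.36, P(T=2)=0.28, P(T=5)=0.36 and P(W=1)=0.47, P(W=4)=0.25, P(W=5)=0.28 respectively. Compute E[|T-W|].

1.9468

E[|T-W|] = Σ_t Σ_w |t-w| · P(T=t)P(W=w)
 = 0·0.1692 + 3·0.09 + 4·0.1008 + 1·0.1316 + 2·0.07 + 3·0.0784 + 4·0.1692 + 1·0.09 + 0·0.1008
 = 0 + 0.27 + 0.4032 + 0.1316 + 0.14 + 0.2352 + 0.6768 + 0.09 + 0
 = 1.9468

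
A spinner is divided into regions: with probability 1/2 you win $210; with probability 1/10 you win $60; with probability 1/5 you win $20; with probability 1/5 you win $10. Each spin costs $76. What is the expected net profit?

E[payout] = 210·1/2 + 60·1/10 + 20·1/5 + 10·1/5
 = 105 + 6 + 4 + 2
 = 117
Net = 117 - 76 = 41

41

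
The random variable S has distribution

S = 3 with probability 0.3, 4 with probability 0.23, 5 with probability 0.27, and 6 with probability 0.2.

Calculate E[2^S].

27.52

E[2^S] = Σ 2^s·P(S=s)
 = 8·0.3 + 16·0.23 + 32·0.27 + 64·0.2
 = 2.4 + 3.68 + 8.64 + 12.8
 = 27.52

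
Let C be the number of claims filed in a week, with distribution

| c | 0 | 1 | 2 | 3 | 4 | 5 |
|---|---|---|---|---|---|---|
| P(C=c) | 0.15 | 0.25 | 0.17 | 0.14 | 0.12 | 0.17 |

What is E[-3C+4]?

E[-3C+4] = Σ (-3c+4)·P(C=c)
 = 4·0.15 + 1·0.25 + (-2)·0.17 + (-5)·0.14 + (-8)·0.12 + (-11)·0.17
 = 0.6 + 0.25 + (-0.34) + (-0.7) + (-0.96) + (-1.87)
 = -3.02

-3.02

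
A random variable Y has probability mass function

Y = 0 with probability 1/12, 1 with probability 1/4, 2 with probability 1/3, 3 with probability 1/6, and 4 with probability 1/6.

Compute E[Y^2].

E[Y^2] = Σ y^2·P(Y=y)
 = 0·1/12 + 1·1/4 + 4·1/3 + 9·1/6 + 16·1/6
 = 0 + 1/4 + 4/3 + 3/2 + 8/3
 = 23/4

5.75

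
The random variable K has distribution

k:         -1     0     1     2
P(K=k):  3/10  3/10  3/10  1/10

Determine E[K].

E[K] = Σ k·P(K=k)
 = (-1)·3/10 + 0·3/10 + 1·3/10 + 2·1/10
 = (-3/10) + 0 + 3/10 + 1/5
 = 1/5

0.2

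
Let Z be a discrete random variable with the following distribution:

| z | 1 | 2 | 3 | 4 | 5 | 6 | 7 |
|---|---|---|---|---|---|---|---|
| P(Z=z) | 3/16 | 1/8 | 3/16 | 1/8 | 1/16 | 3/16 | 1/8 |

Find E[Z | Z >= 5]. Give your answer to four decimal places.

P(Z >= 5) = 1/16 + 3/16 + 1/8 = 3/8.
E[Z | Z >= 5] = [5·1/16 + 6·3/16 + 7·1/8] / (3/8)
 = 37/16 / (3/8)
 = 37/6

6.1667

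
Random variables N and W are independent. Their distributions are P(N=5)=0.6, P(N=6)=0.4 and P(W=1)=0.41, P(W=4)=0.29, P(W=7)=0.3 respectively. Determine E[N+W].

9.07

E[N+W] = Σ_n Σ_w (n+w) · P(N=n)P(W=w)
 = 6·0.246 + 9·0.174 + 12·0.18 + 7·0.164 + 10·0.116 + 13·0.12
 = 1.476 + 1.566 + 2.16 + 1.148 + 1.16 + 1.56
 = 9.07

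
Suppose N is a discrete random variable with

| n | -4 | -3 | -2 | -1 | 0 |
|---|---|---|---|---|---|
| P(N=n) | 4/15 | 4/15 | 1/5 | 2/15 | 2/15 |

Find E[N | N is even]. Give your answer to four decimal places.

P(N is even) = 4/15 + 1/5 + 2/15 = 3/5.
E[N | N is even] = [(-4)·4/15 + (-2)·1/5 + 0·2/15] / (3/5)
 = -22/15 / (3/5)
 = -22/9

-2.4444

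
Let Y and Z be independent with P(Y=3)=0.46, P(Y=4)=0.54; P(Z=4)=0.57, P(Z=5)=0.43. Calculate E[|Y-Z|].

E[|Y-Z|] = Σ_y Σ_z |y-z| · P(Y=y)P(Z=z)
 = 1·0.2622 + 2·0.1978 + 0·0.3078 + 1·0.2322
 = 0.2622 + 0.3956 + 0 + 0.2322
 = 0.89

0.89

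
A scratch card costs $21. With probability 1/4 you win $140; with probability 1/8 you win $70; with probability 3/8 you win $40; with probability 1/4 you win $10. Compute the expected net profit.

40.25

E[payout] = 140·1/4 + 70·1/8 + 40·3/8 + 10·1/4
 = 35 + 35/4 + 15 + 5/2
 = 245/4
Net = 245/4 - 21 = 161/4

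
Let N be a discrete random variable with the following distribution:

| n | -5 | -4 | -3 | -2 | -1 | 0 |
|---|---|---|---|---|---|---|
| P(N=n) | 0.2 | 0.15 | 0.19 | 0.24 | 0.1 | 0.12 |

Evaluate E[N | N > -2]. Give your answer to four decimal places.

P(N > -2) = 0.1 + 0.12 = 0.22.
E[N | N > -2] = [(-1)·0.1 + 0·0.12] / 0.22
 = -0.1 / 0.22
 = -5/11

-0.4545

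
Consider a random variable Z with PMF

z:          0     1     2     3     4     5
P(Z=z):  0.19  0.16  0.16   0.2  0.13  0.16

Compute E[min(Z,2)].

E[min(Z,2)] = Σ min(z,2)·P(Z=z)
 = 0·0.19 + 1·0.16 + 2·0.16 + 2·0.2 + 2·0.13 + 2·0.16
 = 0 + 0.16 + 0.32 + 0.4 + 0.26 + 0.32
 = 1.46

1.46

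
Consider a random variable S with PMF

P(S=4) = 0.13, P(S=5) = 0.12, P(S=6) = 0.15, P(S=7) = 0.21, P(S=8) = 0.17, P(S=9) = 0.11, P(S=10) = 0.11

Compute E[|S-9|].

2.28

E[|S-9|] = Σ |s-9|·P(S=s)
 = 5·0.13 + 4·0.12 + 3·0.15 + 2·0.21 + 1·0.17 + 0·0.11 + 1·0.11
 = 0.65 + 0.48 + 0.45 + 0.42 + 0.17 + 0 + 0.11
 = 2.28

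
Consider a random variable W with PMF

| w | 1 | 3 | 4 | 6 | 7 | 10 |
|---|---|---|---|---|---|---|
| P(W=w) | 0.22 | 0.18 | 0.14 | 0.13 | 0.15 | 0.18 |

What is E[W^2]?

34.11

E[W^2] = Σ w^2·P(W=w)
 = 1·0.22 + 9·0.18 + 16·0.14 + 36·0.13 + 49·0.15 + 100·0.18
 = 0.22 + 1.62 + 2.24 + 4.68 + 7.35 + 18
 = 34.11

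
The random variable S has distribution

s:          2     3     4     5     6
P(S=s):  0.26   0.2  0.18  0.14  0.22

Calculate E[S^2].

17.14

E[S^2] = Σ s^2·P(S=s)
 = 4·0.26 + 9·0.2 + 16·0.18 + 25·0.14 + 36·0.22
 = 1.04 + 1.8 + 2.88 + 3.5 + 7.92
 = 17.14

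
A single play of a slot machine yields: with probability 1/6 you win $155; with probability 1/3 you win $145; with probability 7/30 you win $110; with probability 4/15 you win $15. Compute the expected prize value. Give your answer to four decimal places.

103.8333

E[payout] = 155·1/6 + 145·1/3 + 110·7/30 + 15·4/15
 = 155/6 + 145/3 + 77/3 + 4
 = 623/6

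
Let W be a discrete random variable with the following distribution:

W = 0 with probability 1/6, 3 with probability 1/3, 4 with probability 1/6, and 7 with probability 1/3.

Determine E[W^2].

E[W^2] = Σ w^2·P(W=w)
 = 0·1/6 + 9·1/3 + 16·1/6 + 49·1/3
 = 0 + 3 + 8/3 + 49/3
 = 22

22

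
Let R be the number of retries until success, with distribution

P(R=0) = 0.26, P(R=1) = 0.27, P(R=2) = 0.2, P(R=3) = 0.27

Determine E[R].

1.48

E[R] = Σ r·P(R=r)
 = 0·0.26 + 1·0.27 + 2·0.2 + 3·0.27
 = 0 + 0.27 + 0.4 + 0.81
 = 1.48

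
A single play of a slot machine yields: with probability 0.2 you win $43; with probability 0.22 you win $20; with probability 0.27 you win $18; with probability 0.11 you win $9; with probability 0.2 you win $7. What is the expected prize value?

E[payout] = 43·0.2 + 20·0.22 + 18·0.27 + 9·0.11 + 7·0.2
 = 8.6 + 4.4 + 4.86 + 0.99 + 1.4
 = 20.25

20.25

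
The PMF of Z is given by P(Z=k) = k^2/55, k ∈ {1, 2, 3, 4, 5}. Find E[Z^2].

E[Z^2] = Σ z^2·P(Z=z)
 = 1·1/55 + 4·4/55 + 9·9/55 + 16·16/55 + 25·5/11
 = 1/55 + 16/55 + 81/55 + 256/55 + 125/11
 = 89/5

17.8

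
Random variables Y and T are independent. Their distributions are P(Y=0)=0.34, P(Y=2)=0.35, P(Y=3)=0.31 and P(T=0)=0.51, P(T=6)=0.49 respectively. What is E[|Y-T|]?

E[|Y-T|] = Σ_y Σ_t |y-t| · P(Y=y)P(T=t)
 = 0·0.1734 + 6·0.1666 + 2·0.1785 + 4·0.1715 + 3·0.1581 + 3·0.1519
 = 0 + 0.9996 + 0.357 + 0.686 + 0.4743 + 0.4557
 = 2.9726

2.9726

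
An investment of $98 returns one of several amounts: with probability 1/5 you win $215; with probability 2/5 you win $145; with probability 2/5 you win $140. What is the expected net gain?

E[payout] = 215·1/5 + 145·2/5 + 140·2/5
 = 43 + 58 + 56
 = 157
Net = 157 - 98 = 59

59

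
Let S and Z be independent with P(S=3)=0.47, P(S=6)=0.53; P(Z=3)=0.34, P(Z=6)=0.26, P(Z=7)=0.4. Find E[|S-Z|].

E[|S-Z|] = Σ_s Σ_z |s-z| · P(S=s)P(Z=z)
 = 0·0.1598 + 3·0.1222 + 4·0.188 + 3·0.1802 + 0·0.1378 + 1·0.212
 = 0 + 0.3666 + 0.752 + 0.5406 + 0 + 0.212
 = 1.8712

1.8712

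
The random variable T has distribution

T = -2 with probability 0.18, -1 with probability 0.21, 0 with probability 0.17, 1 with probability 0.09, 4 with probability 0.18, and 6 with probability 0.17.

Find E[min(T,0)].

-0.57

E[min(T,0)] = Σ min(t,0)·P(T=t)
 = (-2)·0.18 + (-1)·0.21 + 0·0.17 + 0·0.09 + 0·0.18 + 0·0.17
 = (-0.36) + (-0.21) + 0 + 0 + 0 + 0
 = -0.57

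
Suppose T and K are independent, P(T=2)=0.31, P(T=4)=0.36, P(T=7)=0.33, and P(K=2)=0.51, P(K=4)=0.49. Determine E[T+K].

7.35

E[T+K] = Σ_t Σ_k (t+k) · P(T=t)P(K=k)
 = 4·0.1581 + 6·0.1519 + 6·0.1836 + 8·0.1764 + 9·0.1683 + 11·0.1617
 = 0.6324 + 0.9114 + 1.1016 + 1.4112 + 1.5147 + 1.7787
 = 7.35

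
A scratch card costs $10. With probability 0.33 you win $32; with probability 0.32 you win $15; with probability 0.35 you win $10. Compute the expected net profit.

8.86

E[payout] = 32·0.33 + 15·0.32 + 10·0.35
 = 10.56 + 4.8 + 3.5
 = 18.86
Net = 18.86 - 10 = 8.86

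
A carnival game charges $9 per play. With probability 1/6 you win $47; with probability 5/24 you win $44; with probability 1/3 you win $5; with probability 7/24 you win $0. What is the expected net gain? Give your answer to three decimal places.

E[payout] = 47·1/6 + 44·5/24 + 5·1/3 + 0·7/24
 = 47/6 + 55/6 + 5/3 + 0
 = 56/3
Net = 56/3 - 9 = 29/3

9.667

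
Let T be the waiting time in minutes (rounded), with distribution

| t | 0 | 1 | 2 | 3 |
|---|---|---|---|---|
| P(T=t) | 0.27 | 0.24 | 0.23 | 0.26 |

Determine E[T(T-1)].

2.02

E[T(T-1)] = Σ t(t-1)·P(T=t)
 = 0·0.27 + 0·0.24 + 2·0.23 + 6·0.26
 = 0 + 0 + 0.46 + 1.56
 = 2.02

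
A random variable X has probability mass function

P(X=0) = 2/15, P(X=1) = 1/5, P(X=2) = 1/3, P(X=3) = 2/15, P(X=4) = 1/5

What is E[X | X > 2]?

P(X > 2) = 2/15 + 1/5 = 1/3.
E[X | X > 2] = [3·2/15 + 4·1/5] / (1/3)
 = 6/5 / (1/3)
 = 18/5

3.6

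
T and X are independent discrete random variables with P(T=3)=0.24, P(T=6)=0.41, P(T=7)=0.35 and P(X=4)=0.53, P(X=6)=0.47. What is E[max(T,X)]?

E[max(T,X)] = Σ_t Σ_x max(t,x) · P(T=t)P(X=x)
 = 4·0.1272 + 6·0.1128 + 6·0.2173 + 6·0.1927 + 7·0.1855 + 7·0.1645
 = 0.5088 + 0.6768 + 1.3038 + 1.1562 + 1.2985 + 1.1515
 = 6.0956

6.0956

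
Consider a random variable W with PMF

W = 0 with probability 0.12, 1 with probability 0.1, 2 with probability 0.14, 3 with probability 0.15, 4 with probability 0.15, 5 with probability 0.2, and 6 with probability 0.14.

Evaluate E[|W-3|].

E[|W-3|] = Σ |w-3|·P(W=w)
 = 3·0.12 + 2·0.1 + 1·0.14 + 0·0.15 + 1·0.15 + 2·0.2 + 3·0.14
 = 0.36 + 0.2 + 0.14 + 0 + 0.15 + 0.4 + 0.42
 = 1.67

1.67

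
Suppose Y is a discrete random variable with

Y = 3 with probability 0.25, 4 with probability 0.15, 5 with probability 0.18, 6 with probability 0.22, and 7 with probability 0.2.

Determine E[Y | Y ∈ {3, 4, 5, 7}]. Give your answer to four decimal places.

P(Y ∈ {3, 4, 5, 7}) = 0.25 + 0.15 + 0.18 + 0.2 = 0.78.
E[Y | Y ∈ {3, 4, 5, 7}] = [3·0.25 + 4·0.15 + 5·0.18 + 7·0.2] / 0.78
 = 3.65 / 0.78
 = 365/78

4.6795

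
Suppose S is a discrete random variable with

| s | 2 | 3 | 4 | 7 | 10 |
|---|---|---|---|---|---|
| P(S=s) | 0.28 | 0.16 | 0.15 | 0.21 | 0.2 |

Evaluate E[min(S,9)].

E[min(S,9)] = Σ min(s,9)·P(S=s)
 = 2·0.28 + 3·0.16 + 4·0.15 + 7·0.21 + 9·0.2
 = 0.56 + 0.48 + 0.6 + 1.47 + 1.8
 = 4.91

4.91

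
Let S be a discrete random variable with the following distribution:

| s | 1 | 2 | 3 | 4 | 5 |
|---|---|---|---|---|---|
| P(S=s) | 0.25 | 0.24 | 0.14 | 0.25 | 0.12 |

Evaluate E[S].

E[S] = Σ s·P(S=s)
 = 1·0.25 + 2·0.24 + 3·0.14 + 4·0.25 + 5·0.12
 = 0.25 + 0.48 + 0.42 + 1 + 0.6
 = 2.75

2.75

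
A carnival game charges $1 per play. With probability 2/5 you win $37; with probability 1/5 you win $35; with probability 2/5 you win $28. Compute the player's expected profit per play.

32

E[payout] = 37·2/5 + 35·1/5 + 28·2/5
 = 74/5 + 7 + 56/5
 = 33
Net = 33 - 1 = 32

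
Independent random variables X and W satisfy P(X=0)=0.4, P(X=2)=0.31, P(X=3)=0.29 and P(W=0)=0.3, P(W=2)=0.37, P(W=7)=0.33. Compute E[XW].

E[XW] = Σ_x Σ_w xw · P(X=x)P(W=w)
 = 0·0.12 + 0·0.148 + 0·0.132 + 0·0.093 + 4·0.1147 + 14·0.1023 + 0·0.087 + 6·0.1073 + 21·0.0957
 = 0 + 0 + 0 + 0 + 0.4588 + 1.4322 + 0 + 0.6438 + 2.0097
 = 4.5445

4.5445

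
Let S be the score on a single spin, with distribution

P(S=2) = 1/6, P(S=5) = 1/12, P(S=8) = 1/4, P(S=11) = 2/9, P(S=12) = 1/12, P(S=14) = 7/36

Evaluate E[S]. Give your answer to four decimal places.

E[S] = Σ s·P(S=s)
 = 2·1/6 + 5·1/12 + 8·1/4 + 11·2/9 + 12·1/12 + 14·7/36
 = 1/3 + 5/12 + 2 + 22/9 + 1 + 49/18
 = 107/12

8.9167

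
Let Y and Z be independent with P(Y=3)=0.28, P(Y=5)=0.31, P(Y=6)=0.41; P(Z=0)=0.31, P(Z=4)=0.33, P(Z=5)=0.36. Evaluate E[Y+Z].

E[Y+Z] = Σ_y Σ_z (y+z) · P(Y=y)P(Z=z)
 = 3·0.0868 + 7·0.0924 + 8·0.1008 + 5·0.0961 + 9·0.1023 + 10·0.1116 + 6·0.1271 + 10·0.1353 + 11·0.1476
 = 0.2604 + 0.6468 + 0.8064 + 0.4805 + 0.9207 + 1.116 + 0.7626 + 1.353 + 1.6236
 = 7.97

7.97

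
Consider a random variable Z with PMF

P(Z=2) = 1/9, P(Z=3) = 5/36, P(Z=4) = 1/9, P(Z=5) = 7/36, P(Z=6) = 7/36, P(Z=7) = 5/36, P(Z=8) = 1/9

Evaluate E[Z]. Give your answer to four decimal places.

E[Z] = Σ z·P(Z=z)
 = 2·1/9 + 3·5/36 + 4·1/9 + 5·7/36 + 6·7/36 + 7·5/36 + 8·1/9
 = 2/9 + 5/12 + 4/9 + 35/36 + 7/6 + 35/36 + 8/9
 = 61/12

5.0833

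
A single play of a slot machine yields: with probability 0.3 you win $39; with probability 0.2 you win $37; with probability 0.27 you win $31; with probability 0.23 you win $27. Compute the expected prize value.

E[payout] = 39·0.3 + 37·0.2 + 31·0.27 + 27·0.23
 = 11.7 + 7.4 + 8.37 + 6.21
 = 33.68

33.68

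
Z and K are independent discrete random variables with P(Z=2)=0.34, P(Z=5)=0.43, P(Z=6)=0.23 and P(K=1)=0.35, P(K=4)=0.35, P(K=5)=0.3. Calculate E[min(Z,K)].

2.706

E[min(Z,K)] = Σ_z Σ_k min(z,k) · P(Z=z)P(K=k)
 = 1·0.119 + 2·0.119 + 2·0.102 + 1·0.1505 + 4·0.1505 + 5·0.129 + 1·0.0805 + 4·0.0805 + 5·0.069
 = 0.119 + 0.238 + 0.204 + 0.1505 + 0.602 + 0.645 + 0.0805 + 0.322 + 0.345
 = 2.706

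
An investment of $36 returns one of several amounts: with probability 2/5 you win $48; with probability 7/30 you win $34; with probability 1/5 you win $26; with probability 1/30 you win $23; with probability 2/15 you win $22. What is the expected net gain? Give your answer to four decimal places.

0.0333

E[payout] = 48·2/5 + 34·7/30 + 26·1/5 + 23·1/30 + 22·2/15
 = 96/5 + 119/15 + 26/5 + 23/30 + 44/15
 = 1081/30
Net = 1081/30 - 36 = 1/30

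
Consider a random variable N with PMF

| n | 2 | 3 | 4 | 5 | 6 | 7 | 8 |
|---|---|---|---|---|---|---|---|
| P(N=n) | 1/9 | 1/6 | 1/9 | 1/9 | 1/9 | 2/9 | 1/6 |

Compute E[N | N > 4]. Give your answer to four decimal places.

6.7273

P(N > 4) = 1/9 + 1/9 + 2/9 + 1/6 = 11/18.
E[N | N > 4] = [5·1/9 + 6·1/9 + 7·2/9 + 8·1/6] / (11/18)
 = 37/9 / (11/18)
 = 74/11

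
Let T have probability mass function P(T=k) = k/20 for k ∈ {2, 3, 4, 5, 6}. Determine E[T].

4.5

E[T] = Σ t·P(T=t)
 = 2·1/10 + 3·3/20 + 4·1/5 + 5·1/4 + 6·3/10
 = 1/5 + 9/20 + 4/5 + 5/4 + 9/5
 = 9/2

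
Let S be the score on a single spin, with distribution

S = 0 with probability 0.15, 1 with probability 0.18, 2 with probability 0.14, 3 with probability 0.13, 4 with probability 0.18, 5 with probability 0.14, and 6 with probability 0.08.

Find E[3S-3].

5.25

E[3S-3] = Σ (3s-3)·P(S=s)
 = (-3)·0.15 + 0·0.18 + 3·0.14 + 6·0.13 + 9·0.18 + 12·0.14 + 15·0.08
 = (-0.45) + 0 + 0.42 + 0.78 + 1.62 + 1.68 + 1.2
 = 5.25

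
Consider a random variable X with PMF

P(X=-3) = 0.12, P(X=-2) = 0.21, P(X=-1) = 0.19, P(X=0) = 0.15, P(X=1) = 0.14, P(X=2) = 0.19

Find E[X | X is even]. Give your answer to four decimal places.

P(X is even) = 0.21 + 0.15 + 0.19 = 0.55.
E[X | X is even] = [(-2)·0.21 + 0·0.15 + 2·0.19] / 0.55
 = -0.04 / 0.55
 = -4/55

-0.0727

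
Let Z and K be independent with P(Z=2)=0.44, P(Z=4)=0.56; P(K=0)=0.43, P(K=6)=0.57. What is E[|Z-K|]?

2.9832

E[|Z-K|] = Σ_z Σ_k |z-k| · P(Z=z)P(K=k)
 = 2·0.1892 + 4·0.2508 + 4·0.2408 + 2·0.3192
 = 0.3784 + 1.0032 + 0.9632 + 0.6384
 = 2.9832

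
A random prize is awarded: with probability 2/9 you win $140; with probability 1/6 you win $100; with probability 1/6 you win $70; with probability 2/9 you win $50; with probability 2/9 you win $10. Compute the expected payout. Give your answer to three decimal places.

72.778

E[payout] = 140·2/9 + 100·1/6 + 70·1/6 + 50·2/9 + 10·2/9
 = 280/9 + 50/3 + 35/3 + 100/9 + 20/9
 = 655/9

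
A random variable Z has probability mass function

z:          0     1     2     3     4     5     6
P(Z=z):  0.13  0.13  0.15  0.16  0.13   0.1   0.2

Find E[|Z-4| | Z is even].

P(Z is even) = 0.13 + 0.15 + 0.13 + 0.2 = 0.61.
E[|Z-4| | Z is even] = [4·0.13 + 2·0.15 + 0·0.13 + 2·0.2] / 0.61
 = 1.22 / 0.61
 = 2

2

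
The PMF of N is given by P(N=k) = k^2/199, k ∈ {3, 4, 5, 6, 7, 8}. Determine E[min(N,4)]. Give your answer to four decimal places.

3.9548

E[min(N,4)] = Σ min(n,4)·P(N=n)
 = 3·9/199 + 4·16/199 + 4·25/199 + 4·36/199 + 4·49/199 + 4·64/199
 = 27/199 + 64/199 + 100/199 + 144/199 + 196/199 + 256/199
 = 787/199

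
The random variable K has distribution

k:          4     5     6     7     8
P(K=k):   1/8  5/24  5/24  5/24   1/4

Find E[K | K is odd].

P(K is odd) = 5/24 + 5/24 = 5/12.
E[K | K is odd] = [5·5/24 + 7·5/24] / (5/12)
 = 5/2 / (5/12)
 = 6

6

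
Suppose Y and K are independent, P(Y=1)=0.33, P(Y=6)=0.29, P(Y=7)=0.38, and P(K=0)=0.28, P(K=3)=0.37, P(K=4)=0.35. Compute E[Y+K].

E[Y+K] = Σ_y Σ_k (y+k) · P(Y=y)P(K=k)
 = 1·0.0924 + 4·0.1221 + 5·0.1155 + 6·0.0812 + 9·0.1073 + 10·0.1015 + 7·0.1064 + 10·0.1406 + 11·0.133
 = 0.0924 + 0.4884 + 0.5775 + 0.4872 + 0.9657 + 1.015 + 0.7448 + 1.406 + 1.463
 = 7.24

7.24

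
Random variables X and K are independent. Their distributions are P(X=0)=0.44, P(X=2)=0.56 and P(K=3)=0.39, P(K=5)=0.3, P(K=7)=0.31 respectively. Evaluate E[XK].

5.4208

E[XK] = Σ_x Σ_k xk · P(X=x)P(K=k)
 = 0·0.1716 + 0·0.132 + 0·0.1364 + 6·0.2184 + 10·0.168 + 14·0.1736
 = 0 + 0 + 0 + 1.3104 + 1.68 + 2.4304
 = 5.4208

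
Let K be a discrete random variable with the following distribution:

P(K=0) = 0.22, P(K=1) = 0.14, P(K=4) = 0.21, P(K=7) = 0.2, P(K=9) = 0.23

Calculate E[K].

E[K] = Σ k·P(K=k)
 = 0·0.22 + 1·0.14 + 4·0.21 + 7·0.2 + 9·0.23
 = 0 + 0.14 + 0.84 + 1.4 + 2.07
 = 4.45

4.45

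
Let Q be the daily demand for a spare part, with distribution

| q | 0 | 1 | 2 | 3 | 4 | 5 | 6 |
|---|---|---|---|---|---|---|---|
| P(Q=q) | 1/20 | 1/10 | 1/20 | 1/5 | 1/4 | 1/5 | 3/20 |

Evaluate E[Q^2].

16.5

E[Q^2] = Σ q^2·P(Q=q)
 = 0·1/20 + 1·1/10 + 4·1/20 + 9·1/5 + 16·1/4 + 25·1/5 + 36·3/20
 = 0 + 1/10 + 1/5 + 9/5 + 4 + 5 + 27/5
 = 33/2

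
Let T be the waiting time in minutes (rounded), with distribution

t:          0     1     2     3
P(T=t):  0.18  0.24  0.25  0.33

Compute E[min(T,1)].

E[min(T,1)] = Σ min(t,1)·P(T=t)
 = 0·0.18 + 1·0.24 + 1·0.25 + 1·0.33
 = 0 + 0.24 + 0.25 + 0.33
 = 0.82

0.82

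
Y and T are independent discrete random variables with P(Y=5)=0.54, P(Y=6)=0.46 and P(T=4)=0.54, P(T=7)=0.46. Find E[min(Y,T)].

E[min(Y,T)] = Σ_y Σ_t min(y,t) · P(Y=y)P(T=t)
 = 4·0.2916 + 5·0.2484 + 4·0.2484 + 6·0.2116
 = 1.1664 + 1.242 + 0.9936 + 1.2696
 = 4.6716

4.6716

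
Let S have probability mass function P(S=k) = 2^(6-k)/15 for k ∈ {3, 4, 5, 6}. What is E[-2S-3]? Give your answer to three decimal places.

-10.467

E[-2S-3] = Σ (-2s-3)·P(S=s)
 = (-9)·8/15 + (-11)·4/15 + (-13)·2/15 + (-15)·1/15
 = (-24/5) + (-44/15) + (-26/15) + (-1)
 = -157/15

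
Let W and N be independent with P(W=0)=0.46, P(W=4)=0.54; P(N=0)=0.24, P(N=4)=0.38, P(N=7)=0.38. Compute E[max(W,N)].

E[max(W,N)] = Σ_w Σ_n max(w,n) · P(W=w)P(N=n)
 = 0·0.1104 + 4·0.1748 + 7·0.1748 + 4·0.1296 + 4·0.2052 + 7·0.2052
 = 0 + 0.6992 + 1.2236 + 0.5184 + 0.8208 + 1.4364
 = 4.6984

4.6984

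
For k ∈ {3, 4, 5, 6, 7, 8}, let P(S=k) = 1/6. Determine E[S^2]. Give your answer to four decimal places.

E[S^2] = Σ s^2·P(S=s)
 = 9·1/6 + 16·1/6 + 25·1/6 + 36·1/6 + 49·1/6 + 64·1/6
 = 3/2 + 8/3 + 25/6 + 6 + 49/6 + 32/3
 = 199/6

33.1667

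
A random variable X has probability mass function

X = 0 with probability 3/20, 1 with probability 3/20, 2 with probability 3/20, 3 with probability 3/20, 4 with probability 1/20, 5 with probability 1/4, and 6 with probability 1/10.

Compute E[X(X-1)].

E[X(X-1)] = Σ x(x-1)·P(X=x)
 = 0·3/20 + 0·3/20 + 2·3/20 + 6·3/20 + 12·1/20 + 20·1/4 + 30·1/10
 = 0 + 0 + 3/10 + 9/10 + 3/5 + 5 + 3
 = 49/5

9.8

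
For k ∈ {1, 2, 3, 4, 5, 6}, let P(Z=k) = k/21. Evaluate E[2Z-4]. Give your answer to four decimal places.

4.6667

E[2Z-4] = Σ (2z-4)·P(Z=z)
 = (-2)·1/21 + 0·2/21 + 2·1/7 + 4·4/21 + 6·5/21 + 8·2/7
 = (-2/21) + 0 + 2/7 + 16/21 + 10/7 + 16/7
 = 14/3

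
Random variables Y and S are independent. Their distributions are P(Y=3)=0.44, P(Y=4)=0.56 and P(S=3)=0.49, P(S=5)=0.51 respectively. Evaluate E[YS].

14.3112

E[YS] = Σ_y Σ_s ys · P(Y=y)P(S=s)
 = 9·0.2156 + 15·0.2244 + 12·0.2744 + 20·0.2856
 = 1.9404 + 3.366 + 3.2928 + 5.712
 = 14.3112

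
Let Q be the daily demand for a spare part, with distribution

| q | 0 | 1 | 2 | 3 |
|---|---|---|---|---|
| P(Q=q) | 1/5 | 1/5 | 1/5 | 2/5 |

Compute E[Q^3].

12.6

E[Q^3] = Σ q^3·P(Q=q)
 = 0·1/5 + 1·1/5 + 8·1/5 + 27·2/5
 = 0 + 1/5 + 8/5 + 54/5
 = 63/5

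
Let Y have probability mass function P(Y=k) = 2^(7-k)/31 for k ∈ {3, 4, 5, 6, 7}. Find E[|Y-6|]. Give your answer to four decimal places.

E[|Y-6|] = Σ |y-6|·P(Y=y)
 = 3·16/31 + 2·8/31 + 1·4/31 + 0·2/31 + 1·1/31
 = 48/31 + 16/31 + 4/31 + 0 + 1/31
 = 69/31

2.2258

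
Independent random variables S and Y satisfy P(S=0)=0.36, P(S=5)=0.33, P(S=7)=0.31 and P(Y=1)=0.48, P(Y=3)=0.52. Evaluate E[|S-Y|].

3.2488

E[|S-Y|] = Σ_s Σ_y |s-y| · P(S=s)P(Y=y)
 = 1·0.1728 + 3·0.1872 + 4·0.1584 + 2·0.1716 + 6·0.1488 + 4·0.1612
 = 0.1728 + 0.5616 + 0.6336 + 0.3432 + 0.8928 + 0.6448
 = 3.2488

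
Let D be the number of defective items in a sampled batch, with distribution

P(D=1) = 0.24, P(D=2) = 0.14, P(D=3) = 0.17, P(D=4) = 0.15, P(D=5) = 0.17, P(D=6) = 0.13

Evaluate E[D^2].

E[D^2] = Σ d^2·P(D=d)
 = 1·0.24 + 4·0.14 + 9·0.17 + 16·0.15 + 25·0.17 + 36·0.13
 = 0.24 + 0.56 + 1.53 + 2.4 + 4.25 + 4.68
 = 13.66

13.66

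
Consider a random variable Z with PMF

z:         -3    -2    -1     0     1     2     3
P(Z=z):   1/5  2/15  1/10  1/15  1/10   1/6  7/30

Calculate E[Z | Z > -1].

P(Z > -1) = 1/15 + 1/10 + 1/6 + 7/30 = 17/30.
E[Z | Z > -1] = [0·1/15 + 1·1/10 + 2·1/6 + 3·7/30] / (17/30)
 = 17/15 / (17/30)
 = 2

2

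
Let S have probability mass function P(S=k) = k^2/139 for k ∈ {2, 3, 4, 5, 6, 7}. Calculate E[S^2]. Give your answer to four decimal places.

33.6331

E[S^2] = Σ s^2·P(S=s)
 = 4·4/139 + 9·9/139 + 16·16/139 + 25·25/139 + 36·36/139 + 49·49/139
 = 16/139 + 81/139 + 256/139 + 625/139 + 1296/139 + 2401/139
 = 4675/139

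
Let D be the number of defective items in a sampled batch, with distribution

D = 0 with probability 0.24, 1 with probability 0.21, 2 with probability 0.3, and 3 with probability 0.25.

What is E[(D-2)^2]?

E[(D-2)^2] = Σ (d-2)^2·P(D=d)
 = 4·0.24 + 1·0.21 + 0·0.3 + 1·0.25
 = 0.96 + 0.21 + 0 + 0.25
 = 1.42

1.42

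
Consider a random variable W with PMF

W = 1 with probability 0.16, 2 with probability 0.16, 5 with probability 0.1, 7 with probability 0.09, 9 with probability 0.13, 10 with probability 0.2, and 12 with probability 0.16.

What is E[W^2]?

E[W^2] = Σ w^2·P(W=w)
 = 1·0.16 + 4·0.16 + 25·0.1 + 49·0.09 + 81·0.13 + 100·0.2 + 144·0.16
 = 0.16 + 0.64 + 2.5 + 4.41 + 10.53 + 20 + 23.04
 = 61.28

61.28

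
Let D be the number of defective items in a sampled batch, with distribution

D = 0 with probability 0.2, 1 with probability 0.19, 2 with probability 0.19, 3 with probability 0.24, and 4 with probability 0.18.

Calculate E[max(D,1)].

2.21

E[max(D,1)] = Σ max(d,1)·P(D=d)
 = 1·0.2 + 1·0.19 + 2·0.19 + 3·0.24 + 4·0.18
 = 0.2 + 0.19 + 0.38 + 0.72 + 0.72
 = 2.21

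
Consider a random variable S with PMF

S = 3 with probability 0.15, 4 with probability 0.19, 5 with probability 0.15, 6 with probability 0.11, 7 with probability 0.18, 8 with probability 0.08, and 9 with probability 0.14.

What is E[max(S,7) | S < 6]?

P(S < 6) = 0.15 + 0.19 + 0.15 = 0.49.
E[max(S,7) | S < 6] = [7·0.15 + 7·0.19 + 7·0.15] / 0.49
 = 3.43 / 0.49
 = 7

7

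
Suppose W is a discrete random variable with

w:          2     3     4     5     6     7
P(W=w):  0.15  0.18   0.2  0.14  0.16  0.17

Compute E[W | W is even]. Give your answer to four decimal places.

P(W is even) = 0.15 + 0.2 + 0.16 = 0.51.
E[W | W is even] = [2·0.15 + 4·0.2 + 6·0.16] / 0.51
 = 2.06 / 0.51
 = 206/51

4.0392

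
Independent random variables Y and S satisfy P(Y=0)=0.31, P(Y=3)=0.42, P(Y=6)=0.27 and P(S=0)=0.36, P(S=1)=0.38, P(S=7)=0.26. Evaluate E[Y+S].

5.08

E[Y+S] = Σ_y Σ_s (y+s) · P(Y=y)P(S=s)
 = 0·0.1116 + 1·0.1178 + 7·0.0806 + 3·0.1512 + 4·0.1596 + 10·0.1092 + 6·0.0972 + 7·0.1026 + 13·0.0702
 = 0 + 0.1178 + 0.5642 + 0.4536 + 0.6384 + 1.092 + 0.5832 + 0.7182 + 0.9126
 = 5.08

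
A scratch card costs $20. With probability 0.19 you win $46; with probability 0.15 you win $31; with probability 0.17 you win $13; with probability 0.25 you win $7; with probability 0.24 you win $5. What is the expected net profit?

-1.45

E[payout] = 46·0.19 + 31·0.15 + 13·0.17 + 7·0.25 + 5·0.24
 = 8.74 + 4.65 + 2.21 + 1.75 + 1.2
 = 18.55
Net = 18.55 - 20 = -1.45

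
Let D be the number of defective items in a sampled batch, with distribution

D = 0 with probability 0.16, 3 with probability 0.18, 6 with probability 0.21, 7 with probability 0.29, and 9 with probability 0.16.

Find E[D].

E[D] = Σ d·P(D=d)
 = 0·0.16 + 3·0.18 + 6·0.21 + 7·0.29 + 9·0.16
 = 0 + 0.54 + 1.26 + 2.03 + 1.44
 = 5.27

5.27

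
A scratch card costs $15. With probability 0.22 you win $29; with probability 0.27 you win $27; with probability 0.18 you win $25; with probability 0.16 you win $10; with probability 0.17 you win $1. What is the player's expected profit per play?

E[payout] = 29·0.22 + 27·0.27 + 25·0.18 + 10·0.16 + 1·0.17
 = 6.38 + 7.29 + 4.5 + 1.6 + 0.17
 = 19.94
Net = 19.94 - 15 = 4.94

4.94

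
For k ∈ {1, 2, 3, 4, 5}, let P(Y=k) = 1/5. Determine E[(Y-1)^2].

E[(Y-1)^2] = Σ (y-1)^2·P(Y=y)
 = 0·1/5 + 1·1/5 + 4·1/5 + 9·1/5 + 16·1/5
 = 0 + 1/5 + 4/5 + 9/5 + 16/5
 = 6

6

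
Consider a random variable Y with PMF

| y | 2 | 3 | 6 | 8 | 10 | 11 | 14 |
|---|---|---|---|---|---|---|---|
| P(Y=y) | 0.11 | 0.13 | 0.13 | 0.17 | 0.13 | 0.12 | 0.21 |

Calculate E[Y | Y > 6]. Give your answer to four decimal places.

P(Y > 6) = 0.17 + 0.13 + 0.12 + 0.21 = 0.63.
E[Y | Y > 6] = [8·0.17 + 10·0.13 + 11·0.12 + 14·0.21] / 0.63
 = 6.92 / 0.63
 = 692/63

10.9841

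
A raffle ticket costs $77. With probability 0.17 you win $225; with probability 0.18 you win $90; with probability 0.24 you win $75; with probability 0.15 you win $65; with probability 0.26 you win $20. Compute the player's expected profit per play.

E[payout] = 225·0.17 + 90·0.18 + 75·0.24 + 65·0.15 + 20·0.26
 = 38.25 + 16.2 + 18 + 9.75 + 5.2
 = 87.4
Net = 87.4 - 77 = 10.4

10.4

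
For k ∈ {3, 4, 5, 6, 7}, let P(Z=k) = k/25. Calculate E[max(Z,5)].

E[max(Z,5)] = Σ max(z,5)·P(Z=z)
 = 5·3/25 + 5·4/25 + 5·1/5 + 6·6/25 + 7·7/25
 = 3/5 + 4/5 + 1 + 36/25 + 49/25
 = 29/5

5.8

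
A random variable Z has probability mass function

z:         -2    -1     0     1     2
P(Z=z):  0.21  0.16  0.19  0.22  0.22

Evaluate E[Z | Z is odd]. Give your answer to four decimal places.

0.1579

P(Z is odd) = 0.16 + 0.22 = 0.38.
E[Z | Z is odd] = [(-1)·0.16 + 1·0.22] / 0.38
 = 0.06 / 0.38
 = 3/19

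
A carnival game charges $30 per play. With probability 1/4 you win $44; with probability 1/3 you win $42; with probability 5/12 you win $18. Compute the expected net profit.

2.5

E[payout] = 44·1/4 + 42·1/3 + 18·5/12
 = 11 + 14 + 15/2
 = 65/2
Net = 65/2 - 30 = 5/2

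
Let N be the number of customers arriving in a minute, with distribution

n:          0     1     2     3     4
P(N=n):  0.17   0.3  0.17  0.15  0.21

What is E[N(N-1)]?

E[N(N-1)] = Σ n(n-1)·P(N=n)
 = 0·0.17 + 0·0.3 + 2·0.17 + 6·0.15 + 12·0.21
 = 0 + 0 + 0.34 + 0.9 + 2.52
 = 3.76

3.76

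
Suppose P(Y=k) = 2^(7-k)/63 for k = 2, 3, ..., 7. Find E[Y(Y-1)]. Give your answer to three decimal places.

6.952

E[Y(Y-1)] = Σ y(y-1)·P(Y=y)
 = 2·32/63 + 6·16/63 + 12·8/63 + 20·4/63 + 30·2/63 + 42·1/63
 = 64/63 + 32/21 + 32/21 + 80/63 + 20/21 + 2/3
 = 146/21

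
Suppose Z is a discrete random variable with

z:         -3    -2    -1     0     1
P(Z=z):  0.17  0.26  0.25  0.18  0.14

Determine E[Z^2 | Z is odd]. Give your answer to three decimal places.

P(Z is odd) = 0.17 + 0.25 + 0.14 = 0.56.
E[Z^2 | Z is odd] = [9·0.17 + 1·0.25 + 1·0.14] / 0.56
 = 1.92 / 0.56
 = 24/7

3.429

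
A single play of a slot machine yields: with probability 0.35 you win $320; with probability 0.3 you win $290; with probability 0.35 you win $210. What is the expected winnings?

E[payout] = 320·0.35 + 290·0.3 + 210·0.35
 = 112 + 87 + 73.5
 = 272.5

272.5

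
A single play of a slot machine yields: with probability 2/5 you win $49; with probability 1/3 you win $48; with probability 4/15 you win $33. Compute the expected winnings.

44.4

E[payout] = 49·2/5 + 48·1/3 + 33·4/15
 = 98/5 + 16 + 44/5
 = 222/5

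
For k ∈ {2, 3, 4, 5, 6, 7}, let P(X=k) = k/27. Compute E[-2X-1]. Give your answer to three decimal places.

-11.296

E[-2X-1] = Σ (-2x-1)·P(X=x)
 = (-5)·2/27 + (-7)·1/9 + (-9)·4/27 + (-11)·5/27 + (-13)·2/9 + (-15)·7/27
 = (-10/27) + (-7/9) + (-4/3) + (-55/27) + (-26/9) + (-35/9)
 = -305/27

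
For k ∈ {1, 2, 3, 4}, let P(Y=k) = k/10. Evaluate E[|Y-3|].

E[|Y-3|] = Σ |y-3|·P(Y=y)
 = 2·1/10 + 1·1/5 + 0·3/10 + 1·2/5
 = 1/5 + 1/5 + 0 + 2/5
 = 4/5

0.8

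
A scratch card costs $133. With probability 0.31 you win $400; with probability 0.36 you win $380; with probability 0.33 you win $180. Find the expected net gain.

187.2

E[payout] = 400·0.31 + 380·0.36 + 180·0.33
 = 124 + 136.8 + 59.4
 = 320.2
Net = 320.2 - 133 = 187.2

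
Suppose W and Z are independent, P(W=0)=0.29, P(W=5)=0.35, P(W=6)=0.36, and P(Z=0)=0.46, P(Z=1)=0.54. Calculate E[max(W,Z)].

4.0666

E[max(W,Z)] = Σ_w Σ_z max(w,z) · P(W=w)P(Z=z)
 = 0·0.1334 + 1·0.1566 + 5·0.161 + 5·0.189 + 6·0.1656 + 6·0.1944
 = 0 + 0.1566 + 0.805 + 0.945 + 0.9936 + 1.1664
 = 4.0666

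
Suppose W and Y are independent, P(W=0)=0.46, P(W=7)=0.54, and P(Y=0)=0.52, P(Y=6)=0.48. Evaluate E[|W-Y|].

E[|W-Y|] = Σ_w Σ_y |w-y| · P(W=w)P(Y=y)
 = 0·0.2392 + 6·0.2208 + 7·0.2808 + 1·0.2592
 = 0 + 1.3248 + 1.9656 + 0.2592
 = 3.5496

3.5496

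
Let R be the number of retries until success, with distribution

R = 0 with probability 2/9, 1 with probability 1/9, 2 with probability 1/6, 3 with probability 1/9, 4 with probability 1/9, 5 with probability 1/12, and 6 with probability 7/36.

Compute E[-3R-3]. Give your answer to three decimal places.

E[-3R-3] = Σ (-3r-3)·P(R=r)
 = (-3)·2/9 + (-6)·1/9 + (-9)·1/6 + (-12)·1/9 + (-15)·1/9 + (-18)·1/12 + (-21)·7/36
 = (-2/3) + (-2/3) + (-3/2) + (-4/3) + (-5/3) + (-3/2) + (-49/12)
 = -137/12

-11.417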